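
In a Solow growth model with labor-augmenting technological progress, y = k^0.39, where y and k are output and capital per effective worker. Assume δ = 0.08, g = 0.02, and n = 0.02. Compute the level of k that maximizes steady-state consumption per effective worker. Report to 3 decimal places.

n + g + δ = 0.02 + 0.02 + 0.08 = 0.12.
At the golden rule the marginal product of capital equals n+g+δ: 0.39·k^(0.39−1) = 0.12. Solving, k_gold = (0.39/0.12)^(1/0.61) ≈ 6.9048.

k_gold ≈ 6.905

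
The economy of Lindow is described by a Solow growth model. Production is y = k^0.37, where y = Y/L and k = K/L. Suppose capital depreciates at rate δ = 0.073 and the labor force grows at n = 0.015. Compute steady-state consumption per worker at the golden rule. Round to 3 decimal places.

Capital per worker breaks even when investment replaces (n + δ)·k; here n + δ = 0.088.
At the golden rule the marginal product of capital equals n+δ: 0.37·k^(0.37−1) = 0.088. Solving, k_gold = (0.37/0.088)^(1/0.63) ≈ 9.7731.
y_gold = 9.7731^0.37 ≈ 2.3244.
c_gold = y_gold − (n+δ)·k_gold = 2.3244 − 0.088·9.7731 ≈ 1.4644.

c_gold ≈ 1.464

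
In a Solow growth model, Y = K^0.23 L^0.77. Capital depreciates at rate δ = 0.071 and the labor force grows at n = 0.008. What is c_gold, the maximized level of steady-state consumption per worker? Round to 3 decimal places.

c_gold ≈ 1.060

Capital per worker breaks even when investment replaces (n + δ)·k; here n + δ = 0.079.
Golden rule sets MPK = n+δ: 0.23·k^(0.23−1) = 0.079, so k_gold = (0.23/0.079)^(1/0.77) ≈ 4.0062.
y_gold = 4.0062^0.23 ≈ 1.3760.
c_gold = y_gold − (n+δ)·k_gold = 1.3760 − 0.079·4.0062 ≈ 1.0595.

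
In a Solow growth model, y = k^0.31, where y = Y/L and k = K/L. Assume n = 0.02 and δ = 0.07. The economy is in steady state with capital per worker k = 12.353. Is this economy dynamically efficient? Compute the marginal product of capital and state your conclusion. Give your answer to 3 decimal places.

The effective depreciation rate is n + δ = 0.02 + 0.07 = 0.09.
MPK = 0.31·k^(0.31−1) = 0.31·12.353^(-0.69) ≈ 0.0547.
MPK < 0.09, so the economy is dynamically inefficient (over-saving).

dynamically inefficient; MPK ≈ 0.055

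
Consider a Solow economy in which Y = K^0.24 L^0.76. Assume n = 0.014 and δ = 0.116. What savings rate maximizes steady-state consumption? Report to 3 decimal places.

s_gold = 0.240

The effective depreciation rate is n + δ = 0.014 + 0.116 = 0.13.
At the golden rule MPK = n+δ, and in any Cobb-Douglas steady state s = (n+δ)·k/y = MPK·k/y = capital's share 0.24.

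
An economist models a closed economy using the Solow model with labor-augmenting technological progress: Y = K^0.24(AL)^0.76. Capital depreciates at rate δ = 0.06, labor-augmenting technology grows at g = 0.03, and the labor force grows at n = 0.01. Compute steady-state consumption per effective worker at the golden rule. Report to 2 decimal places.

c_gold ≈ 1.00

n + g + δ = 0.01 + 0.03 + 0.06 = 0.1.
Golden rule sets MPK = n+g+δ: 0.24·k^(0.24−1) = 0.1, so k_gold = (0.24/0.1)^(1/0.76) ≈ 3.1643.
y_gold = 3.1643^0.24 ≈ 1.3185.
c_gold = y_gold − (n+g+δ)·k_gold = 1.3185 − 0.1·3.1643 ≈ 1.0020.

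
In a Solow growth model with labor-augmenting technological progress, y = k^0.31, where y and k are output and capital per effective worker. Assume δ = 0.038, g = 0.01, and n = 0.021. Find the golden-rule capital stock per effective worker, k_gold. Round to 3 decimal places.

The effective depreciation rate is n + g + δ = 0.021 + 0.01 + 0.038 = 0.069.
Setting f'(k) = n+g+δ gives 0.31·k^(0.31−1) = 0.069, hence k_gold = (0.31/0.069)^(1/0.69) ≈ 8.8241.

k_gold ≈ 8.824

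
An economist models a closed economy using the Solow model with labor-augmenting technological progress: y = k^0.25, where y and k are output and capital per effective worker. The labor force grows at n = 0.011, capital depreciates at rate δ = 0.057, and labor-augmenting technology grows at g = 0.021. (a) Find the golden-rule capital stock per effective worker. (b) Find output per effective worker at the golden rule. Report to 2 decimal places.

(a) k_gold ≈ 3.96; (b) y_gold ≈ 1.41

n + g + δ = 0.011 + 0.021 + 0.057 = 0.089.
Setting f'(k) = n+g+δ gives 0.25·k^(0.25−1) = 0.089, hence k_gold = (0.25/0.089)^(1/0.75) ≈ 3.9634.
y_gold = 3.9634^0.25 ≈ 1.4110.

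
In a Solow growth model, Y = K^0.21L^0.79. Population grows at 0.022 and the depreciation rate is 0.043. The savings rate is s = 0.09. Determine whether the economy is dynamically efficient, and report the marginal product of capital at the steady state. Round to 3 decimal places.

dynamically efficient; MPK ≈ 0.152

n + δ = 0.022 + 0.043 = 0.065.
Steady-state k*: s·k^0.21 = 0.065·k gives k* = (0.09/0.065)^(1/0.79) ≈ 1.5097.
MPK = 0.21·1.5097^(-0.79) ≈ 0.1517.
MPK > n+δ = 0.065, so the economy is dynamically efficient (under-saving).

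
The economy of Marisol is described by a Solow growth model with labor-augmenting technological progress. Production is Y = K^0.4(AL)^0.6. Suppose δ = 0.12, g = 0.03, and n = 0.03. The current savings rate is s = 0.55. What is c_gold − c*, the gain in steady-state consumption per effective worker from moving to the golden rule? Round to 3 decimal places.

Δc ≈ 0.074

Break-even investment rate: n + g + δ = 0.03 + 0.03 + 0.12 = 0.18.
Current steady state (s = 0.55): k* = (0.55/0.18)^(1/0.6) ≈ 6.4340, y* = 6.4340^0.4 ≈ 2.1057, c* = (1−0.55)·2.1057 ≈ 0.9476.
Golden rule sets MPK = n+g+δ: 0.4·k^(0.4−1) = 0.18, so k_gold = (0.4/0.18)^(1/0.6) ≈ 3.7842.
y_gold = 3.7842^0.4 ≈ 1.7029, c_gold = y_gold − 0.18·k_gold ≈ 1.0217.
Gain: Δc = 1.0217 − 0.9476 ≈ 0.0742.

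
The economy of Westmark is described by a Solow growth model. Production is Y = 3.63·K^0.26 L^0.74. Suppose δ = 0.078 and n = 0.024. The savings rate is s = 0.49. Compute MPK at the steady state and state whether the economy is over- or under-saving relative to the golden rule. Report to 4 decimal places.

n + δ = 0.024 + 0.078 = 0.102.
Steady-state k*: s·A·k^0.26 = 0.102·k gives k* = (0.49·3.63/0.102)^(1/0.74) ≈ 47.6109.
MPK = 0.26·3.63·47.6109^(-0.74) ≈ 0.0541.
MPK < n+δ = 0.102, so the economy is dynamically inefficient (over-saving).

over-saving; MPK ≈ 0.0541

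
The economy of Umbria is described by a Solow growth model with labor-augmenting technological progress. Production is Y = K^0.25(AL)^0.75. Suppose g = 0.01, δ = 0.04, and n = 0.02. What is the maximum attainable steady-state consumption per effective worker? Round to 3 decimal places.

n + g + δ = 0.02 + 0.01 + 0.04 = 0.07.
Setting f'(k) = n+g+δ gives 0.25·k^(0.25−1) = 0.07, hence k_gold = (0.25/0.07)^(1/0.75) ≈ 5.4591.
y_gold = 5.4591^0.25 ≈ 1.5286.
c_gold = y_gold − (n+g+δ)·k_gold = 1.5286 − 0.07·5.4591 ≈ 1.1464.

c_gold ≈ 1.146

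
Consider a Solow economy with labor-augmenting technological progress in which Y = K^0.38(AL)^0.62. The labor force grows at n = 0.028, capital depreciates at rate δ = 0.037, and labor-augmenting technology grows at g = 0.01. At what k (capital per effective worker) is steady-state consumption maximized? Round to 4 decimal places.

Capital per effective worker breaks even when investment replaces (n + g + δ)·k; here n + g + δ = 0.075.
Maximizing c = f(k) − (n+g+δ)·k gives f'(k) = n+g+δ, i.e. 0.38·k^(0.38−1) = 0.075, so k_gold = (0.38/0.075)^(1/0.62) ≈ 13.6977.

k_gold ≈ 13.6977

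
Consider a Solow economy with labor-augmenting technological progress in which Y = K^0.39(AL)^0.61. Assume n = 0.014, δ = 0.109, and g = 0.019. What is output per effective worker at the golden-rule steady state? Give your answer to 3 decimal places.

y_gold ≈ 1.908

Capital per effective worker breaks even when investment replaces (n + g + δ)·k; here n + g + δ = 0.142.
Golden rule sets MPK = n+g+δ: 0.39·k^(0.39−1) = 0.142, so k_gold = (0.39/0.142)^(1/0.61) ≈ 5.2397.
Output: y_gold = k_gold^0.39 = 5.2397^0.39 ≈ 1.9078.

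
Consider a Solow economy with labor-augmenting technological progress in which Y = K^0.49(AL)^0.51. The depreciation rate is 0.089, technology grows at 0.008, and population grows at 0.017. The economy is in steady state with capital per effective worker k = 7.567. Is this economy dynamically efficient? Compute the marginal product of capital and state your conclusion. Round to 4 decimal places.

n + g + δ = 0.017 + 0.008 + 0.089 = 0.114.
MPK = 0.49·k^(0.49−1) = 0.49·7.567^(-0.51) ≈ 0.1746.
MPK > 0.114, so the economy is dynamically efficient (under-saving).

dynamically efficient; MPK ≈ 0.1746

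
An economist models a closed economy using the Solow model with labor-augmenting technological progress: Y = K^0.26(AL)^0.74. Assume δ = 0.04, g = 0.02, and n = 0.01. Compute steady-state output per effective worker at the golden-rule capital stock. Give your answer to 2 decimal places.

n + g + δ = 0.01 + 0.02 + 0.04 = 0.07.
At the golden rule the marginal product of capital equals n+g+δ: 0.26·k^(0.26−1) = 0.07. Solving, k_gold = (0.26/0.07)^(1/0.74) ≈ 5.8898.
Output: y_gold = k_gold^0.26 = 5.8898^0.26 ≈ 1.5857.

y_gold ≈ 1.59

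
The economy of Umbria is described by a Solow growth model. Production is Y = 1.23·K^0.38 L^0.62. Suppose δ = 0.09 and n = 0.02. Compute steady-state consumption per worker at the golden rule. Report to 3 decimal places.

Break-even investment rate: n + δ = 0.02 + 0.09 = 0.11.
Golden rule sets MPK = n+δ: 0.38·1.23·k^(0.38−1) = 0.11, so k_gold = (0.38·1.23/0.11)^(1/0.62) ≈ 10.3129.
y_gold = 1.23·10.3129^0.38 ≈ 2.9853.
c_gold = y_gold − (n+δ)·k_gold = 2.9853 − 0.11·10.3129 ≈ 1.8509.

c_gold ≈ 1.851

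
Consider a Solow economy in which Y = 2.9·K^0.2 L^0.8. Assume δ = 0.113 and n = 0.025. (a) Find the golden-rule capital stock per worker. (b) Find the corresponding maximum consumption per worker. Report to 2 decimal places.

n + δ = 0.025 + 0.113 = 0.138.
Maximizing c = f(k) − (n+δ)·k gives f'(k) = n+δ, i.e. 0.2·2.9·k^(0.2−1) = 0.138, so k_gold = (0.2·2.9/0.138)^(1/0.8) ≈ 6.0178.
y_gold = 2.9·6.0178^0.2 ≈ 4.1523; c_gold = y_gold − 0.138·k_gold ≈ 3.3218.

(a) k_gold ≈ 6.02; (b) c_gold ≈ 3.32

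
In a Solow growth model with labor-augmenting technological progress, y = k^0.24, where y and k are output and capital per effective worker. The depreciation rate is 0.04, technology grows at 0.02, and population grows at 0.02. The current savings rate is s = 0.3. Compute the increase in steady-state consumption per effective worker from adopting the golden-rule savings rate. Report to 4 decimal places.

The effective depreciation rate is n + g + δ = 0.02 + 0.02 + 0.04 = 0.08.
Current steady state (s = 0.3): k* = (0.3/0.08)^(1/0.76) ≈ 5.6925, y* = 5.6925^0.24 ≈ 1.5180, c* = (1−0.3)·1.5180 ≈ 1.0626.
Setting f'(k) = n+g+δ gives 0.24·k^(0.24−1) = 0.08, hence k_gold = (0.24/0.08)^(1/0.76) ≈ 4.2442.
y_gold = 4.2442^0.24 ≈ 1.4147, c_gold = y_gold − 0.08·k_gold ≈ 1.0752.
Gain: Δc = 1.0752 − 1.0626 ≈ 0.0126.

Δc ≈ 0.0126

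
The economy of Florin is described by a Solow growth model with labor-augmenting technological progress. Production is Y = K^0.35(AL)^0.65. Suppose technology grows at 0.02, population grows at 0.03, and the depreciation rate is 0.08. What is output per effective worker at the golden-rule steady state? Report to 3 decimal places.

y_gold ≈ 1.705

The effective depreciation rate is n + g + δ = 0.03 + 0.02 + 0.08 = 0.13.
At the golden rule the marginal product of capital equals n+g+δ: 0.35·k^(0.35−1) = 0.13. Solving, k_gold = (0.35/0.13)^(1/0.65) ≈ 4.5891.
Output: y_gold = k_gold^0.35 = 4.5891^0.35 ≈ 1.7045.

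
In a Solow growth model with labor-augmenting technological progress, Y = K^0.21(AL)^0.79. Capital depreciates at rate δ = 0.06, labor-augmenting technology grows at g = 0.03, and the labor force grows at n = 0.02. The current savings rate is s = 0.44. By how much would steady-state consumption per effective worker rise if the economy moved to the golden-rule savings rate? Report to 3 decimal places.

n + g + δ = 0.02 + 0.03 + 0.06 = 0.11.
Current steady state (s = 0.44): k* = (0.44/0.11)^(1/0.79) ≈ 5.7823, y* = 5.7823^0.21 ≈ 1.4456, c* = (1−0.44)·1.4456 ≈ 0.8095.
Maximizing c = f(k) − (n+g+δ)·k gives f'(k) = n+g+δ, i.e. 0.21·k^(0.21−1) = 0.11, so k_gold = (0.21/0.11)^(1/0.79) ≈ 2.2671.
y_gold = 2.2671^0.21 ≈ 1.1875, c_gold = y_gold − 0.11·k_gold ≈ 0.9382.
Gain: Δc = 0.9382 − 0.8095 ≈ 0.1286.

Δc ≈ 0.129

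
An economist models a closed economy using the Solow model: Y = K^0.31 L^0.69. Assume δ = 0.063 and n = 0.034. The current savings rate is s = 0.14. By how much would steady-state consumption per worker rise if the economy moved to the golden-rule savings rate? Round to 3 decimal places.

n + δ = 0.034 + 0.063 = 0.097.
Current steady state (s = 0.14): k* = (0.14/0.097)^(1/0.69) ≈ 1.7020, y* = 1.7020^0.31 ≈ 1.1792, c* = (1−0.14)·1.1792 ≈ 1.0141.
At the golden rule the marginal product of capital equals n+δ: 0.31·k^(0.31−1) = 0.097. Solving, k_gold = (0.31/0.097)^(1/0.69) ≈ 5.3863.
y_gold = 5.3863^0.31 ≈ 1.6854, c_gold = y_gold − 0.097·k_gold ≈ 1.1629.
Gain: Δc = 1.1629 − 1.0141 ≈ 0.1488.

Δc ≈ 0.149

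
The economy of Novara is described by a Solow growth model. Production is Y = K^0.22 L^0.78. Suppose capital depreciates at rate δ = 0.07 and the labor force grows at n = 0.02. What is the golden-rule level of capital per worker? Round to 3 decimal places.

Break-even investment rate: n + δ = 0.02 + 0.07 = 0.09.
Setting f'(k) = n+δ gives 0.22·k^(0.22−1) = 0.09, hence k_gold = (0.22/0.09)^(1/0.78) ≈ 3.1453.

k_gold ≈ 3.145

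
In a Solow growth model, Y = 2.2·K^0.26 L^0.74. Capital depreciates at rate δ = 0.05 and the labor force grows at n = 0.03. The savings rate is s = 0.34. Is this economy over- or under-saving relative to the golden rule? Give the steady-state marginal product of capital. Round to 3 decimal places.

Break-even investment rate: n + δ = 0.03 + 0.05 = 0.08.
Steady-state k*: s·A·k^0.26 = 0.08·k gives k* = (0.34·2.2/0.08)^(1/0.74) ≈ 20.5073.
MPK = 0.26·2.2·20.5073^(-0.74) ≈ 0.0612.
MPK < n+δ = 0.08, so the economy is dynamically inefficient (over-saving).

over-saving; MPK ≈ 0.061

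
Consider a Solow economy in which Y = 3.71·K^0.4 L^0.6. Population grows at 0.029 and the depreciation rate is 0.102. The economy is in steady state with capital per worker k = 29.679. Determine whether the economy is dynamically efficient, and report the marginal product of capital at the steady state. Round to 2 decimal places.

dynamically efficient; MPK ≈ 0.19

Capital per worker breaks even when investment replaces (n + δ)·k; here n + δ = 0.131.
MPK = 0.4·3.71·k^(0.4−1) = 0.4·3.71·29.679^(-0.6) ≈ 0.1941.
MPK > 0.131, so the economy is dynamically efficient (under-saving).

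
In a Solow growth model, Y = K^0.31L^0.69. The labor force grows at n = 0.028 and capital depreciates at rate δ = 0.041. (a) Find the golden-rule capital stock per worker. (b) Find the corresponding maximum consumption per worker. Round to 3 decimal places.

(a) k_gold ≈ 8.824; (b) c_gold ≈ 1.355

The effective depreciation rate is n + δ = 0.028 + 0.041 = 0.069.
Golden rule sets MPK = n+δ: 0.31·k^(0.31−1) = 0.069, so k_gold = (0.31/0.069)^(1/0.69) ≈ 8.8241.
y_gold = 8.8241^0.31 ≈ 1.9641; c_gold = y_gold − 0.069·k_gold ≈ 1.3552.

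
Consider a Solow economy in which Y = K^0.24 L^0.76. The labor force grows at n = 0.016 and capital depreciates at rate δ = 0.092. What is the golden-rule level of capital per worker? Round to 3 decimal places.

n + δ = 0.016 + 0.092 = 0.108.
Golden rule sets MPK = n+δ: 0.24·k^(0.24−1) = 0.108, so k_gold = (0.24/0.108)^(1/0.76) ≈ 2.8596.

k_gold ≈ 2.860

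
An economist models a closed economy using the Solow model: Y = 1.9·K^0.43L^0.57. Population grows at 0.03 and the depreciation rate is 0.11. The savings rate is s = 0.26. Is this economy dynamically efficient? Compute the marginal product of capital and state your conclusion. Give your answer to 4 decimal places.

dynamically efficient; MPK ≈ 0.2315

Break-even investment rate: n + δ = 0.03 + 0.11 = 0.14.
Steady-state k*: s·A·k^0.43 = 0.14·k gives k* = (0.26·1.9/0.14)^(1/0.57) ≈ 9.1348.
MPK = 0.43·1.9·9.1348^(-0.57) ≈ 0.2315.
MPK > n+δ = 0.14, so the economy is dynamically efficient (under-saving).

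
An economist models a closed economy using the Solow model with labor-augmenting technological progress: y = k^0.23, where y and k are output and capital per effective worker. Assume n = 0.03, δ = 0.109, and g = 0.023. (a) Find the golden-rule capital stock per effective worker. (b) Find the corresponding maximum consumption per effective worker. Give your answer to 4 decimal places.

n + g + δ = 0.03 + 0.023 + 0.109 = 0.162.
Setting f'(k) = n+g+δ gives 0.23·k^(0.23−1) = 0.162, hence k_gold = (0.23/0.162)^(1/0.77) ≈ 1.5764.
y_gold = 1.5764^0.23 ≈ 1.1104; c_gold = y_gold − 0.162·k_gold ≈ 0.8550.

(a) k_gold ≈ 1.5764; (b) c_gold ≈ 0.8550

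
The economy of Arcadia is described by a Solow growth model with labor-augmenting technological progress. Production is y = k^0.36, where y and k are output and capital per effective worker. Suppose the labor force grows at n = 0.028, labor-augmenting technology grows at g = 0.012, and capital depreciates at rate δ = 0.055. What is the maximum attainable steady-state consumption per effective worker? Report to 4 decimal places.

Break-even investment rate: n + g + δ = 0.028 + 0.012 + 0.055 = 0.095.
Maximizing c = f(k) − (n+g+δ)·k gives f'(k) = n+g+δ, i.e. 0.36·k^(0.36−1) = 0.095, so k_gold = (0.36/0.095)^(1/0.64) ≈ 8.0173.
y_gold = 8.0173^0.36 ≈ 2.1157.
c_gold = y_gold − (n+g+δ)·k_gold = 2.1157 − 0.095·8.0173 ≈ 1.3540.

c_gold ≈ 1.3540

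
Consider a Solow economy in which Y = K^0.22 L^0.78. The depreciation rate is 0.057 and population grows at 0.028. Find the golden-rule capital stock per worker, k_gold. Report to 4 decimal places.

Break-even investment rate: n + δ = 0.028 + 0.057 = 0.085.
Maximizing c = f(k) − (n+δ)·k gives f'(k) = n+δ, i.e. 0.22·k^(0.22−1) = 0.085, so k_gold = (0.22/0.085)^(1/0.78) ≈ 3.3845.

k_gold ≈ 3.3845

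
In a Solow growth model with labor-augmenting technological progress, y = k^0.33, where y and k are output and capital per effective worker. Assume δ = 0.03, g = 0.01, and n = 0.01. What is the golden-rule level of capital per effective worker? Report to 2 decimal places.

k_gold ≈ 16.72

Capital per effective worker breaks even when investment replaces (n + g + δ)·k; here n + g + δ = 0.05.
Setting f'(k) = n+g+δ gives 0.33·k^(0.33−1) = 0.05, hence k_gold = (0.33/0.05)^(1/0.67) ≈ 16.7186.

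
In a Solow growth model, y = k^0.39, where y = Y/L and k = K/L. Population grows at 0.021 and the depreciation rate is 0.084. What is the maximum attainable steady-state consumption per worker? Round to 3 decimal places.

c_gold ≈ 1.411

The effective depreciation rate is n + δ = 0.021 + 0.084 = 0.105.
Setting f'(k) = n+δ gives 0.39·k^(0.39−1) = 0.105, hence k_gold = (0.39/0.105)^(1/0.61) ≈ 8.5945.
y_gold = 8.5945^0.39 ≈ 2.3139.
c_gold = y_gold − (n+δ)·k_gold = 2.3139 − 0.105·8.5945 ≈ 1.4115.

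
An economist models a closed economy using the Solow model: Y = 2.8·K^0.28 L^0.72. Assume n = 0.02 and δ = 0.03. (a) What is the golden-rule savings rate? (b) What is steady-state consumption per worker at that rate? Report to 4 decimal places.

(a) s_gold = 0.2800; (b) c_gold ≈ 5.8796

Break-even investment rate: n + δ = 0.02 + 0.03 = 0.05.
For Cobb-Douglas, s_gold equals capital's share: s_gold = 0.28.
Setting f'(k) = n+δ gives 0.28·2.8·k^(0.28−1) = 0.05, hence k_gold = (0.28·2.8/0.05)^(1/0.72) ≈ 45.7302.
y_gold = 2.8·45.7302^0.28 ≈ 8.1661; c_gold = (1−0.28)·y_gold ≈ 5.8796.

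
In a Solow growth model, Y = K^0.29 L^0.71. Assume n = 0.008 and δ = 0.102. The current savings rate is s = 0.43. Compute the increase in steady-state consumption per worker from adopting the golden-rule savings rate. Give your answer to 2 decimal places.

n + δ = 0.008 + 0.102 = 0.11.
Current steady state (s = 0.43): k* = (0.43/0.11)^(1/0.71) ≈ 6.8220, y* = 6.8220^0.29 ≈ 1.7452, c* = (1−0.43)·1.7452 ≈ 0.9947.
Maximizing c = f(k) − (n+δ)·k gives f'(k) = n+δ, i.e. 0.29·k^(0.29−1) = 0.11, so k_gold = (0.29/0.11)^(1/0.71) ≈ 3.9171.
y_gold = 3.9171^0.29 ≈ 1.4858, c_gold = y_gold − 0.11·k_gold ≈ 1.0549.
Gain: Δc = 1.0549 − 0.9947 ≈ 0.0602.

Δc ≈ 0.06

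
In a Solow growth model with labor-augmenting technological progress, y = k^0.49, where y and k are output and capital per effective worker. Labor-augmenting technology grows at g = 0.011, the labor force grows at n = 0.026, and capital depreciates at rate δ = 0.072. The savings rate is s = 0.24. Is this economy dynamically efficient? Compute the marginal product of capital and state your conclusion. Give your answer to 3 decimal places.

dynamically efficient; MPK ≈ 0.223

The effective depreciation rate is n + g + δ = 0.026 + 0.011 + 0.072 = 0.109.
Steady-state k*: s·k^0.49 = 0.109·k gives k* = (0.24/0.109)^(1/0.51) ≈ 4.7003.
MPK = 0.49·4.7003^(-0.51) ≈ 0.2225.
MPK > n+g+δ = 0.109, so the economy is dynamically efficient (under-saving).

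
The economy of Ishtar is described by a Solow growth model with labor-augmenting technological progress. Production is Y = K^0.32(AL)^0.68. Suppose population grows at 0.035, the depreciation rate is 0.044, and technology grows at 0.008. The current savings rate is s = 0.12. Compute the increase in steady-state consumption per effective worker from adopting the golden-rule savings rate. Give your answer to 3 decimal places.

The effective depreciation rate is n + g + δ = 0.035 + 0.008 + 0.044 = 0.087.
Current steady state (s = 0.12): k* = (0.12/0.087)^(1/0.68) ≈ 1.6047, y* = 1.6047^0.32 ≈ 1.1634, c* = (1−0.12)·1.1634 ≈ 1.0238.
At the golden rule the marginal product of capital equals n+g+δ: 0.32·k^(0.32−1) = 0.087. Solving, k_gold = (0.32/0.087)^(1/0.68) ≈ 6.7891.
y_gold = 6.7891^0.32 ≈ 1.8458, c_gold = y_gold − 0.087·k_gold ≈ 1.2551.
Gain: Δc = 1.2551 − 1.0238 ≈ 0.2313.

Δc ≈ 0.231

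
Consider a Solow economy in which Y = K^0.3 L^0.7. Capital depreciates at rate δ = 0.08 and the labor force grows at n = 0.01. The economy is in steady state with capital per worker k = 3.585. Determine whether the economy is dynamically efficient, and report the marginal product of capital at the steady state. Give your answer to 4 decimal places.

dynamically efficient; MPK ≈ 0.1227

Capital per worker breaks even when investment replaces (n + δ)·k; here n + δ = 0.09.
MPK = 0.3·k^(0.3−1) = 0.3·3.585^(-0.7) ≈ 0.1227.
MPK > 0.09, so the economy is dynamically efficient (under-saving).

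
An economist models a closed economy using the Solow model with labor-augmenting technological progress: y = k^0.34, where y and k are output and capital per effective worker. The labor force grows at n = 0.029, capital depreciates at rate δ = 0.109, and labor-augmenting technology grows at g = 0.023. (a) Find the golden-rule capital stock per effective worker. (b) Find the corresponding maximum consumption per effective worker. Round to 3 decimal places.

(a) k_gold ≈ 3.104; (b) c_gold ≈ 0.970

Capital per effective worker breaks even when investment replaces (n + g + δ)·k; here n + g + δ = 0.161.
Golden rule sets MPK = n+g+δ: 0.34·k^(0.34−1) = 0.161, so k_gold = (0.34/0.161)^(1/0.66) ≈ 3.1038.
y_gold = 3.1038^0.34 ≈ 1.4698; c_gold = y_gold − 0.161·k_gold ≈ 0.9700.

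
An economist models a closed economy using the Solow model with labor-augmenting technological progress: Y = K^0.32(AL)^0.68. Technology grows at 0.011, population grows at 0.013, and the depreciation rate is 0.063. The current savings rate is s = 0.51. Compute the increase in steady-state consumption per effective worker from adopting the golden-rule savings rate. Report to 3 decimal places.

n + g + δ = 0.013 + 0.011 + 0.063 = 0.087.
Current steady state (s = 0.51): k* = (0.51/0.087)^(1/0.68) ≈ 13.4737, y* = 13.4737^0.32 ≈ 2.2985, c* = (1−0.51)·2.2985 ≈ 1.1262.
Setting f'(k) = n+g+δ gives 0.32·k^(0.32−1) = 0.087, hence k_gold = (0.32/0.087)^(1/0.68) ≈ 6.7891.
y_gold = 6.7891^0.32 ≈ 1.8458, c_gold = y_gold − 0.087·k_gold ≈ 1.2551.
Gain: Δc = 1.2551 − 1.1262 ≈ 0.1289.

Δc ≈ 0.129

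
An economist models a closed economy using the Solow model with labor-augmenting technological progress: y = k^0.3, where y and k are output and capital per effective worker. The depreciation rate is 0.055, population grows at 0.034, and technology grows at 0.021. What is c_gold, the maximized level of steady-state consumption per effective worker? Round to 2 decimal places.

c_gold ≈ 1.08

Capital per effective worker breaks even when investment replaces (n + g + δ)·k; here n + g + δ = 0.11.
At the golden rule the marginal product of capital equals n+g+δ: 0.3·k^(0.3−1) = 0.11. Solving, k_gold = (0.3/0.11)^(1/0.7) ≈ 4.1925.
y_gold = 4.1925^0.3 ≈ 1.5372.
c_gold = y_gold − (n+g+δ)·k_gold = 1.5372 − 0.11·4.1925 ≈ 1.0761.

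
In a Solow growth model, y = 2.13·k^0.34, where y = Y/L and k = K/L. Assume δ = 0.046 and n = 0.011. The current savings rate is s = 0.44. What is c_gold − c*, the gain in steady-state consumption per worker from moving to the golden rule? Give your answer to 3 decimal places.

The effective depreciation rate is n + δ = 0.011 + 0.046 = 0.057.
Current steady state (s = 0.44): k* = (0.44·2.13/0.057)^(1/0.66) ≈ 69.5600, y* = 2.13·69.5600^0.34 ≈ 9.0112, c* = (1−0.44)·9.0112 ≈ 5.0463.
At the golden rule the marginal product of capital equals n+δ: 0.34·2.13·k^(0.34−1) = 0.057. Solving, k_gold = (0.34·2.13/0.057)^(1/0.66) ≈ 47.0655.
y_gold = 2.13·47.0655^0.34 ≈ 7.8904, c_gold = y_gold − 0.057·k_gold ≈ 5.2077.
Gain: Δc = 5.2077 − 5.0463 ≈ 0.1614.

Δc ≈ 0.161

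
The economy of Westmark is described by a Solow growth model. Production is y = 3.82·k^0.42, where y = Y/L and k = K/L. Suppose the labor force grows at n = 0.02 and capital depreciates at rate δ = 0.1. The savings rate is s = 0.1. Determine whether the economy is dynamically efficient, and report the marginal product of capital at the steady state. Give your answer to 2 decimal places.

dynamically efficient; MPK ≈ 0.50

Break-even investment rate: n + δ = 0.02 + 0.1 = 0.12.
Steady-state k*: s·A·k^0.42 = 0.12·k gives k* = (0.1·3.82/0.12)^(1/0.58) ≈ 7.3627.
MPK = 0.42·3.82·7.3627^(-0.58) ≈ 0.5040.
MPK > n+δ = 0.12, so the economy is dynamically efficient (under-saving).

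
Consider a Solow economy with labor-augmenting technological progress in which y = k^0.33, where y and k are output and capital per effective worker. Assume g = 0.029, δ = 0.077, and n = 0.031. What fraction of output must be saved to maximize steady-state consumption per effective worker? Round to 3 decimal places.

s_gold = 0.330

The effective depreciation rate is n + g + δ = 0.031 + 0.029 + 0.077 = 0.137.
At the golden rule MPK = n+g+δ, and in any Cobb-Douglas steady state s = (n+g+δ)·k/y = MPK·k/y = capital's share 0.33.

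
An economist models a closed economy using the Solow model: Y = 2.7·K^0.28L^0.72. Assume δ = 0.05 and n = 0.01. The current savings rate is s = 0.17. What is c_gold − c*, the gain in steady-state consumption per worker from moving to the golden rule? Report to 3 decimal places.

Δc ≈ 0.263

n + δ = 0.01 + 0.05 = 0.06.
Current steady state (s = 0.17): k* = (0.17·2.7/0.06)^(1/0.72) ≈ 16.8775, y* = 2.7·16.8775^0.28 ≈ 5.9568, c* = (1−0.17)·5.9568 ≈ 4.9441.
Golden rule sets MPK = n+δ: 0.28·2.7·k^(0.28−1) = 0.06, so k_gold = (0.28·2.7/0.06)^(1/0.72) ≈ 33.7514.
y_gold = 2.7·33.7514^0.28 ≈ 7.2325, c_gold = y_gold − 0.06·k_gold ≈ 5.2074.
Gain: Δc = 5.2074 − 4.9441 ≈ 0.2633.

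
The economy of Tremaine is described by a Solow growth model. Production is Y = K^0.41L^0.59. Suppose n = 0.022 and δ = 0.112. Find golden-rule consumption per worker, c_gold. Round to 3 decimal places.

The effective depreciation rate is n + δ = 0.022 + 0.112 = 0.134.
At the golden rule the marginal product of capital equals n+δ: 0.41·k^(0.41−1) = 0.134. Solving, k_gold = (0.41/0.134)^(1/0.59) ≈ 6.6556.
y_gold = 6.6556^0.41 ≈ 2.1752.
c_gold = y_gold − (n+δ)·k_gold = 2.1752 − 0.134·6.6556 ≈ 1.2834.

c_gold ≈ 1.283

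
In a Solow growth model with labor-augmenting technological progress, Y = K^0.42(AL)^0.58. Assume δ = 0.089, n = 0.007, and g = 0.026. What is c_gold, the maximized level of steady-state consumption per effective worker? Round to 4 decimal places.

Break-even investment rate: n + g + δ = 0.007 + 0.026 + 0.089 = 0.122.
At the golden rule the marginal product of capital equals n+g+δ: 0.42·k^(0.42−1) = 0.122. Solving, k_gold = (0.42/0.122)^(1/0.58) ≈ 8.4270.
y_gold = 8.4270^0.42 ≈ 2.4478.
c_gold = y_gold − (n+g+δ)·k_gold = 2.4478 − 0.122·8.4270 ≈ 1.4197.

c_gold ≈ 1.4197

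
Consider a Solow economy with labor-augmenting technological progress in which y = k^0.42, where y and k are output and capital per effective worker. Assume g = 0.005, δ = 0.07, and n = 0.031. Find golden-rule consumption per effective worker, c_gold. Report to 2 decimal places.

Capital per effective worker breaks even when investment replaces (n + g + δ)·k; here n + g + δ = 0.106.
At the golden rule the marginal product of capital equals n+g+δ: 0.42·k^(0.42−1) = 0.106. Solving, k_gold = (0.42/0.106)^(1/0.58) ≈ 10.7383.
y_gold = 10.7383^0.42 ≈ 2.7102.
c_gold = y_gold − (n+g+δ)·k_gold = 2.7102 − 0.106·10.7383 ≈ 1.5719.

c_gold ≈ 1.57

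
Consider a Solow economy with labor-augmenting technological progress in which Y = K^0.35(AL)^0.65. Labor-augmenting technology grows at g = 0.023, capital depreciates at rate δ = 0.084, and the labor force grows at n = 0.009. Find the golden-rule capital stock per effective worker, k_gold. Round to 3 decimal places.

Break-even investment rate: n + g + δ = 0.009 + 0.023 + 0.084 = 0.116.
Maximizing c = f(k) − (n+g+δ)·k gives f'(k) = n+g+δ, i.e. 0.35·k^(0.35−1) = 0.116, so k_gold = (0.35/0.116)^(1/0.65) ≈ 5.4684.

k_gold ≈ 5.468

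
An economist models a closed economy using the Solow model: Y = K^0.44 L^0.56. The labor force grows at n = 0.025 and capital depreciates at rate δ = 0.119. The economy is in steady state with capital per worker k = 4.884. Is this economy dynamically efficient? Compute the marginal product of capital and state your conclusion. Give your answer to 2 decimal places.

Capital per worker breaks even when investment replaces (n + δ)·k; here n + δ = 0.144.
MPK = 0.44·k^(0.44−1) = 0.44·4.884^(-0.56) ≈ 0.1810.
MPK > 0.144, so the economy is dynamically efficient (under-saving).

dynamically efficient; MPK ≈ 0.18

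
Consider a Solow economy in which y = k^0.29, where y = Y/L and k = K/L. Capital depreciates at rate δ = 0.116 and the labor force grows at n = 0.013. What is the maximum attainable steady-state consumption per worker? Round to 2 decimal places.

Break-even investment rate: n + δ = 0.013 + 0.116 = 0.129.
At the golden rule the marginal product of capital equals n+δ: 0.29·k^(0.29−1) = 0.129. Solving, k_gold = (0.29/0.129)^(1/0.71) ≈ 3.1297.
y_gold = 3.1297^0.29 ≈ 1.3922.
c_gold = y_gold − (n+δ)·k_gold = 1.3922 − 0.129·3.1297 ≈ 0.9884.

c_gold ≈ 0.99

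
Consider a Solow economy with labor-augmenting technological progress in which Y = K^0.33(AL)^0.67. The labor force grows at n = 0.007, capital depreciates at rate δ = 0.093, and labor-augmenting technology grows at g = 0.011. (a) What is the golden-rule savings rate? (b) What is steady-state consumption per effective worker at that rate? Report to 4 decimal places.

(a) s_gold = 0.3300; (b) c_gold ≈ 1.1459

Break-even investment rate: n + g + δ = 0.007 + 0.011 + 0.093 = 0.111.
For Cobb-Douglas, s_gold equals capital's share: s_gold = 0.33.
Setting f'(k) = n+g+δ gives 0.33·k^(0.33−1) = 0.111, hence k_gold = (0.33/0.111)^(1/0.67) ≈ 5.0846.
y_gold = 5.0846^0.33 ≈ 1.7103; c_gold = (1−0.33)·y_gold ≈ 1.1459.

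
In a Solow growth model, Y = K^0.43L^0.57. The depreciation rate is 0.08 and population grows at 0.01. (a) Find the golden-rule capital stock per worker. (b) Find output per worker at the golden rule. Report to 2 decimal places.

Break-even investment rate: n + δ = 0.01 + 0.08 = 0.09.
Golden rule sets MPK = n+δ: 0.43·k^(0.43−1) = 0.09, so k_gold = (0.43/0.09)^(1/0.57) ≈ 15.5462.
y_gold = 15.5462^0.43 ≈ 3.2539.

(a) k_gold ≈ 15.55; (b) y_gold ≈ 3.25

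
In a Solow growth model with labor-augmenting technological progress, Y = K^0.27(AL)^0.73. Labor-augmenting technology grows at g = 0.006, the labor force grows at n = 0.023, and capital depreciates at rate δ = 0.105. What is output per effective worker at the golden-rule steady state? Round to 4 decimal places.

y_gold ≈ 1.2958

Break-even investment rate: n + g + δ = 0.023 + 0.006 + 0.105 = 0.134.
Maximizing c = f(k) − (n+g+δ)·k gives f'(k) = n+g+δ, i.e. 0.27·k^(0.27−1) = 0.134, so k_gold = (0.27/0.134)^(1/0.73) ≈ 2.6109.
Output: y_gold = k_gold^0.27 = 2.6109^0.27 ≈ 1.2958.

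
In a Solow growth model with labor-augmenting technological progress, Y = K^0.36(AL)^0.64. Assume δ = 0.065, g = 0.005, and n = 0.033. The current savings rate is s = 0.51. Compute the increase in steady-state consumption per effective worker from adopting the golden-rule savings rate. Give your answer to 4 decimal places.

n + g + δ = 0.033 + 0.005 + 0.065 = 0.103.
Current steady state (s = 0.51): k* = (0.51/0.103)^(1/0.64) ≈ 12.1764, y* = 12.1764^0.36 ≈ 2.4592, c* = (1−0.51)·2.4592 ≈ 1.2050.
Maximizing c = f(k) − (n+g+δ)·k gives f'(k) = n+g+δ, i.e. 0.36·k^(0.36−1) = 0.103, so k_gold = (0.36/0.103)^(1/0.64) ≈ 7.0659.
y_gold = 7.0659^0.36 ≈ 2.0216, c_gold = y_gold − 0.103·k_gold ≈ 1.2938.
Gain: Δc = 1.2938 − 1.2050 ≈ 0.0888.

Δc ≈ 0.0888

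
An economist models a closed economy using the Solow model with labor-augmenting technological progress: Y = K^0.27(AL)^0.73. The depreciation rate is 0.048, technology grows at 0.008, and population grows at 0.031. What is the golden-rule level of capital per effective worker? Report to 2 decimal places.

The effective depreciation rate is n + g + δ = 0.031 + 0.008 + 0.048 = 0.087.
At the golden rule the marginal product of capital equals n+g+δ: 0.27·k^(0.27−1) = 0.087. Solving, k_gold = (0.27/0.087)^(1/0.73) ≈ 4.7180.

k_gold ≈ 4.72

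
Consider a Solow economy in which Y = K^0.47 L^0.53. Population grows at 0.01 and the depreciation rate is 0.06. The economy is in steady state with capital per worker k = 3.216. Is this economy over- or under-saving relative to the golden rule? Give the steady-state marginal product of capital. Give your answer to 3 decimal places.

n + δ = 0.01 + 0.06 = 0.07.
MPK = 0.47·k^(0.47−1) = 0.47·3.216^(-0.53) ≈ 0.2531.
MPK > 0.07, so the economy is dynamically efficient (under-saving).

under-saving; MPK ≈ 0.253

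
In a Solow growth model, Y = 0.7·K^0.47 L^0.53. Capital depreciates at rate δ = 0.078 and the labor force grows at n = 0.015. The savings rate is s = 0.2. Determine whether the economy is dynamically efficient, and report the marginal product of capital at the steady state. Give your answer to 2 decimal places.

dynamically efficient; MPK ≈ 0.22

n + δ = 0.015 + 0.078 = 0.093.
Steady-state k*: s·A·k^0.47 = 0.093·k gives k* = (0.2·0.7/0.093)^(1/0.53) ≈ 2.1636.
MPK = 0.47·0.7·2.1636^(-0.53) ≈ 0.2185.
MPK > n+δ = 0.093, so the economy is dynamically efficient (under-saving).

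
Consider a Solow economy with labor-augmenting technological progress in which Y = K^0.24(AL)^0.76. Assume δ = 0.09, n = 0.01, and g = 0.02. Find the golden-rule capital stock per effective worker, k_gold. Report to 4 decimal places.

n + g + δ = 0.01 + 0.02 + 0.09 = 0.12.
Maximizing c = f(k) − (n+g+δ)·k gives f'(k) = n+g+δ, i.e. 0.24·k^(0.24−1) = 0.12, so k_gold = (0.24/0.12)^(1/0.76) ≈ 2.4894.

k_gold ≈ 2.4894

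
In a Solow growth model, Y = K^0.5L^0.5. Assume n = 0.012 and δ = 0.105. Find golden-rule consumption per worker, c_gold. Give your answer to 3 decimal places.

c_gold ≈ 2.137

Break-even investment rate: n + δ = 0.012 + 0.105 = 0.117.
At the golden rule the marginal product of capital equals n+δ: 0.5·k^(0.5−1) = 0.117. Solving, k_gold = (0.5/0.117)^(1/0.5) ≈ 18.2628.
y_gold = 18.2628^0.5 ≈ 4.2735.
c_gold = y_gold − (n+δ)·k_gold = 4.2735 − 0.117·18.2628 ≈ 2.1368.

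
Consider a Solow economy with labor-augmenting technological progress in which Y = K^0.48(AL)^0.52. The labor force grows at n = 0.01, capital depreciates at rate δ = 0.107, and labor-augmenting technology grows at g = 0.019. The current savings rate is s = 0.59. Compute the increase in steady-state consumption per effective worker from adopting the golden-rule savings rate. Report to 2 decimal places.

The effective depreciation rate is n + g + δ = 0.01 + 0.019 + 0.107 = 0.136.
Current steady state (s = 0.59): k* = (0.59/0.136)^(1/0.52) ≈ 16.8113, y* = 16.8113^0.48 ≈ 3.8752, c* = (1−0.59)·3.8752 ≈ 1.5888.
Maximizing c = f(k) − (n+g+δ)·k gives f'(k) = n+g+δ, i.e. 0.48·k^(0.48−1) = 0.136, so k_gold = (0.48/0.136)^(1/0.52) ≈ 11.3051.
y_gold = 11.3051^0.48 ≈ 3.2031, c_gold = y_gold − 0.136·k_gold ≈ 1.6656.
Gain: Δc = 1.6656 − 1.5888 ≈ 0.0768.

Δc ≈ 0.08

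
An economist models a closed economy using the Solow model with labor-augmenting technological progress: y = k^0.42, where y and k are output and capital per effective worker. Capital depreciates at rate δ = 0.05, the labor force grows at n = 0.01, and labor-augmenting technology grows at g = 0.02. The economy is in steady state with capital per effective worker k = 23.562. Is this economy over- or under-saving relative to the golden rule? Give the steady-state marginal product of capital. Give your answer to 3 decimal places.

over-saving; MPK ≈ 0.067

The effective depreciation rate is n + g + δ = 0.01 + 0.02 + 0.05 = 0.08.
MPK = 0.42·k^(0.42−1) = 0.42·23.562^(-0.58) ≈ 0.0672.
MPK < 0.08, so the economy is dynamically inefficient (over-saving).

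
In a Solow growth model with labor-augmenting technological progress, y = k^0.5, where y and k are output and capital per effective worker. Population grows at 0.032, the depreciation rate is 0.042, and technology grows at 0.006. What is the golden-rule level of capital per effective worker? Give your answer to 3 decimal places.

k_gold ≈ 39.062

Break-even investment rate: n + g + δ = 0.032 + 0.006 + 0.042 = 0.08.
Setting f'(k) = n+g+δ gives 0.5·k^(0.5−1) = 0.08, hence k_gold = (0.5/0.08)^(1/0.5) ≈ 39.0625.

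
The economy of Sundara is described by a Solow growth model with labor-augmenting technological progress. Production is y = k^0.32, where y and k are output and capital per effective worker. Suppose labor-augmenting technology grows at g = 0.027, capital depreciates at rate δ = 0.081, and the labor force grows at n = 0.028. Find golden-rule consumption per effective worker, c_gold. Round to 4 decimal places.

c_gold ≈ 1.0171

Capital per effective worker breaks even when investment replaces (n + g + δ)·k; here n + g + δ = 0.136.
At the golden rule the marginal product of capital equals n+g+δ: 0.32·k^(0.32−1) = 0.136. Solving, k_gold = (0.32/0.136)^(1/0.68) ≈ 3.5195.
y_gold = 3.5195^0.32 ≈ 1.4958.
c_gold = y_gold − (n+g+δ)·k_gold = 1.4958 − 0.136·3.5195 ≈ 1.0171.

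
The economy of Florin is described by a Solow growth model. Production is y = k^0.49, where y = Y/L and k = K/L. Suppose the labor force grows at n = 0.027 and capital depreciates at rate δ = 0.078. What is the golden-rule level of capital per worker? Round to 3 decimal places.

n + δ = 0.027 + 0.078 = 0.105.
Setting f'(k) = n+δ gives 0.49·k^(0.49−1) = 0.105, hence k_gold = (0.49/0.105)^(1/0.51) ≈ 20.5011.

k_gold ≈ 20.501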